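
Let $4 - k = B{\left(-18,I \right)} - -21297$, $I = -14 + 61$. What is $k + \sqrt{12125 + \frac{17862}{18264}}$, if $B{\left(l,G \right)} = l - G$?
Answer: $-21228 + \frac{\sqrt{28089633997}}{1522} \approx -21118.0$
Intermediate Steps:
$I = 47$
$k = -21228$ ($k = 4 - \left(\left(-18 - 47\right) - -21297\right) = 4 - \left(\left(-18 - 47\right) + 21297\right) = 4 - \left(-65 + 21297\right) = 4 - 21232 = -21228$)
$k + \sqrt{12125 + \frac{17862}{18264}} = -21228 + \sqrt{12125 + \frac{17862}{18264}} = -21228 + \sqrt{12125 + 17862 \cdot \frac{1}{18264}} = -21228 + \sqrt{12125 + \frac{2977}{3044}} = -21228 + \sqrt{\frac{36911477}{3044}} = -21228 + \frac{\sqrt{28089633997}}{1522}$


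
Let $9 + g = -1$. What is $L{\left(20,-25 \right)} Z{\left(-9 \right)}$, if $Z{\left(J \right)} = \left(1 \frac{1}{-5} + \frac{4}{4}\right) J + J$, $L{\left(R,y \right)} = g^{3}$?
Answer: $16200$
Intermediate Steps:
$g = -10$ ($g = -9 - 1 = -10$)
$L{\left(R,y \right)} = -1000$ ($L{\left(R,y \right)} = \left(-10\right)^{3} = -1000$)
$Z{\left(J \right)} = \frac{9 J}{5}$ ($Z{\left(J \right)} = \left(1 \left(- \frac{1}{5}\right) + 4 \cdot \frac{1}{4}\right) J + J = \left(- \frac{1}{5} + 1\right) J + J = \frac{4 J}{5} + J = \frac{9 J}{5}$)
$L{\left(20,-25 \right)} Z{\left(-9 \right)} = - 1000 \cdot \frac{9}{5} \left(-9\right) = \left(-1000\right) \left(- \frac{81}{5}\right) = 16200$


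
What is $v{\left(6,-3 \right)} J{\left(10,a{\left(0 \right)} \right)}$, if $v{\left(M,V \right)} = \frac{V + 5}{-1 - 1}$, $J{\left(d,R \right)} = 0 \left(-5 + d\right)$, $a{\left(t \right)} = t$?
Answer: $0$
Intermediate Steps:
$J{\left(d,R \right)} = 0$
$v{\left(M,V \right)} = - \frac{5}{2} - \frac{V}{2}$ ($v{\left(M,V \right)} = \frac{5 + V}{-2} = \left(5 + V\right) \left(- \frac{1}{2}\right) = - \frac{5}{2} - \frac{V}{2}$)
$v{\left(6,-3 \right)} J{\left(10,a{\left(0 \right)} \right)} = \left(- \frac{5}{2} - - \frac{3}{2}\right) 0 = \left(- \frac{5}{2} + \frac{3}{2}\right) 0 = \left(-1\right) 0 = 0$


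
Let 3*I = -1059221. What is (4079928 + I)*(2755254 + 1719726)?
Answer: 16677598604580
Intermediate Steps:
I = -1059221/3 (I = (⅓)*(-1059221) = -1059221/3 ≈ -3.5307e+5)
(4079928 + I)*(2755254 + 1719726) = (4079928 - 1059221/3)*(2755254 + 1719726) = (11180563/3)*4474980 = 16677598604580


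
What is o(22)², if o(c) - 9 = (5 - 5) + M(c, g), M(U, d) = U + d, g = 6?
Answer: 1369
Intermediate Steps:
o(c) = 15 + c (o(c) = 9 + ((5 - 5) + (c + 6)) = 9 + (0 + (6 + c)) = 9 + (6 + c) = 15 + c)
o(22)² = (15 + 22)² = 37² = 1369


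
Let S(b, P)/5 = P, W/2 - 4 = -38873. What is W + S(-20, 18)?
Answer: -77648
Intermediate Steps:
W = -77738 (W = 8 + 2*(-38873) = 8 - 77746 = -77738)
S(b, P) = 5*P
W + S(-20, 18) = -77738 + 5*18 = -77738 + 90 = -77648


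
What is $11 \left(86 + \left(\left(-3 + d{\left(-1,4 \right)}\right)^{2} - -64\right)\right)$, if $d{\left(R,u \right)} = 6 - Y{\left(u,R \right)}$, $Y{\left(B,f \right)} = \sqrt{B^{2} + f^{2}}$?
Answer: $1936 - 66 \sqrt{17} \approx 1663.9$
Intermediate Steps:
$d{\left(R,u \right)} = 6 - \sqrt{R^{2} + u^{2}}$ ($d{\left(R,u \right)} = 6 - \sqrt{u^{2} + R^{2}} = 6 - \sqrt{R^{2} + u^{2}}$)
$11 \left(86 + \left(\left(-3 + d{\left(-1,4 \right)}\right)^{2} - -64\right)\right) = 11 \left(86 + \left(\left(-3 + \left(6 - \sqrt{\left(-1\right)^{2} + 4^{2}}\right)\right)^{2} - -64\right)\right) = 11 \left(86 + \left(\left(-3 + \left(6 - \sqrt{1 + 16}\right)\right)^{2} + 64\right)\right) = 11 \left(86 + \left(\left(-3 + \left(6 - \sqrt{17}\right)\right)^{2} + 64\right)\right) = 11 \left(86 + \left(\left(3 - \sqrt{17}\right)^{2} + 64\right)\right) = 11 \left(86 + \left(64 + \left(3 - \sqrt{17}\right)^{2}\right)\right) = 11 \left(150 + \left(3 - \sqrt{17}\right)^{2}\right) = 1650 + 11 \left(3 - \sqrt{17}\right)^{2}$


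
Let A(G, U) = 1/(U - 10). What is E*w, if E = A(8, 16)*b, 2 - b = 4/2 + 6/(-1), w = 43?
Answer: 43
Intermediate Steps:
A(G, U) = 1/(-10 + U)
b = 6 (b = 2 - (4/2 + 6/(-1)) = 2 - (4*(1/2) + 6*(-1)) = 2 - (2 - 6) = 2 - 1*(-4) = 2 + 4 = 6)
E = 1 (E = 6/(-10 + 16) = 6/6 = (1/6)*6 = 1)
E*w = 1*43 = 43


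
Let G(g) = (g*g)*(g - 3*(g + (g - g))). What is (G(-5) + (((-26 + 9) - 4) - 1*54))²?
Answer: 30625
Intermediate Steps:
G(g) = -2*g³ (G(g) = g²*(g - 3*(g + 0)) = g²*(g - 3*g) = g²*(-2*g) = -2*g³)
(G(-5) + (((-26 + 9) - 4) - 1*54))² = (-2*(-5)³ + (((-26 + 9) - 4) - 1*54))² = (-2*(-125) + ((-17 - 4) - 54))² = (250 + (-21 - 54))² = (250 - 75)² = 175² = 30625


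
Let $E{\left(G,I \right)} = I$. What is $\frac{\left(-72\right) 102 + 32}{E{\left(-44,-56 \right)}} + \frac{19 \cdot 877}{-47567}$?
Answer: $\frac{43359597}{332969} \approx 130.22$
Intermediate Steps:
$\frac{\left(-72\right) 102 + 32}{E{\left(-44,-56 \right)}} + \frac{19 \cdot 877}{-47567} = \frac{\left(-72\right) 102 + 32}{-56} + \frac{19 \cdot 877}{-47567} = \left(-7344 + 32\right) \left(- \frac{1}{56}\right) + 16663 \left(- \frac{1}{47567}\right) = \left(-7312\right) \left(- \frac{1}{56}\right) - \frac{16663}{47567} = \frac{914}{7} - \frac{16663}{47567} = \frac{43359597}{332969}$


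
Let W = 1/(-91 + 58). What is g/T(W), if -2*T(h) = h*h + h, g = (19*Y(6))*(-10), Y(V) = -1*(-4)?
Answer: -103455/2 ≈ -51728.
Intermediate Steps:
Y(V) = 4
W = -1/33 (W = 1/(-33) = -1/33 ≈ -0.030303)
g = -760 (g = (19*4)*(-10) = 76*(-10) = -760)
T(h) = -h/2 - h²/2 (T(h) = -(h*h + h)/2 = -(h² + h)/2 = -(h + h²)/2 = -h/2 - h²/2)
g/T(W) = -760*66/(1 - 1/33) = -760/((-½*(-1/33)*32/33)) = -760/16/1089 = -760*1089/16 = -103455/2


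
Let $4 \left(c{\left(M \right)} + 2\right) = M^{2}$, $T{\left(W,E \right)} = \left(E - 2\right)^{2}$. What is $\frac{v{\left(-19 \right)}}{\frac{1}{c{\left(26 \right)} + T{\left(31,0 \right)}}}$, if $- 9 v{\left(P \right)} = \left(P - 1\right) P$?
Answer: $-7220$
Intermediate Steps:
$T{\left(W,E \right)} = \left(-2 + E\right)^{2}$
$v{\left(P \right)} = - \frac{P \left(-1 + P\right)}{9}$ ($v{\left(P \right)} = - \frac{\left(P - 1\right) P}{9} = - \frac{\left(-1 + P\right) P}{9} = - \frac{P \left(-1 + P\right)}{9}$)
$c{\left(M \right)} = -2 + \frac{M^{2}}{4}$
$\frac{v{\left(-19 \right)}}{\frac{1}{c{\left(26 \right)} + T{\left(31,0 \right)}}} = \frac{\frac{1}{9} \left(-19\right) \left(1 - -19\right)}{\frac{1}{\left(-2 + \frac{26^{2}}{4}\right) + \left(-2 + 0\right)^{2}}} = \frac{\frac{1}{9} \left(-19\right) \left(1 + 19\right)}{\frac{1}{\left(-2 + \frac{1}{4} \cdot 676\right) + \left(-2\right)^{2}}} = \frac{\frac{1}{9} \left(-19\right) 20}{\frac{1}{\left(-2 + 169\right) + 4}} = - \frac{380}{9 \frac{1}{167 + 4}} = - \frac{380}{9 \cdot \frac{1}{171}} = - \frac{380 \frac{1}{\frac{1}{171}}}{9} = \left(- \frac{380}{9}\right) 171 = -7220$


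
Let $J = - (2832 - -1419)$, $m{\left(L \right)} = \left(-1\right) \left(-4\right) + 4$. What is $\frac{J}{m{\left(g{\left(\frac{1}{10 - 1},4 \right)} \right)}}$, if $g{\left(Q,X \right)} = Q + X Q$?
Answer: $- \frac{4251}{8} \approx -531.38$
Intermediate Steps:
$g{\left(Q,X \right)} = Q + Q X$
$m{\left(L \right)} = 8$ ($m{\left(L \right)} = 4 + 4 = 8$)
$J = -4251$ ($J = - (2832 + 1419) = \left(-1\right) 4251 = -4251$)
$\frac{J}{m{\left(g{\left(\frac{1}{10 - 1},4 \right)} \right)}} = - \frac{4251}{8}$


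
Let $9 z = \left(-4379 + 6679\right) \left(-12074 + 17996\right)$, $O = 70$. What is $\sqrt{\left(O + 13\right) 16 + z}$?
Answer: $2 \sqrt{378682} \approx 1230.7$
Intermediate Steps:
$z = 1513400$ ($z = \frac{\left(-4379 + 6679\right) \left(-12074 + 17996\right)}{9} = \frac{2300 \cdot 5922}{9} = \frac{1}{9} \cdot 13620600 = 1513400$)
$\sqrt{\left(O + 13\right) 16 + z} = \sqrt{\left(70 + 13\right) 16 + 1513400} = \sqrt{83 \cdot 16 + 1513400} = \sqrt{1328 + 1513400} = \sqrt{1514728} = 2 \sqrt{378682}$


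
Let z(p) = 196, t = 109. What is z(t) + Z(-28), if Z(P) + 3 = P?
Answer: 165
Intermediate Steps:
Z(P) = -3 + P
z(t) + Z(-28) = 196 + (-3 - 28) = 196 - 31 = 165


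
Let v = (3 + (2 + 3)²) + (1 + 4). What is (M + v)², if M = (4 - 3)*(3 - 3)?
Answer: 1089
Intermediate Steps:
M = 0 (M = 1*0 = 0)
v = 33 (v = (3 + 5²) + 5 = (3 + 25) + 5 = 28 + 5 = 33)
(M + v)² = (0 + 33)² = 33² = 1089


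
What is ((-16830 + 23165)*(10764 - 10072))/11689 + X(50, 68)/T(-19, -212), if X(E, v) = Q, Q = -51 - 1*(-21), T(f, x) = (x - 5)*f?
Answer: 18074139190/48193747 ≈ 375.03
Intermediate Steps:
T(f, x) = f*(-5 + x) (T(f, x) = (-5 + x)*f = f*(-5 + x))
Q = -30 (Q = -51 + 21 = -30)
X(E, v) = -30
((-16830 + 23165)*(10764 - 10072))/11689 + X(50, 68)/T(-19, -212) = ((-16830 + 23165)*(10764 - 10072))/11689 - 30*(-1/(19*(-5 - 212))) = (6335*692)*(1/11689) - 30/((-19*(-217))) = 4383820*(1/11689) - 30/4123 = 4383820/11689 - 30*1/4123 = 4383820/11689 - 30/4123 = 18074139190/48193747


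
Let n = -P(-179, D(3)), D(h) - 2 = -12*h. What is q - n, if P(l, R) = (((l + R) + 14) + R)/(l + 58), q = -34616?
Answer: -4188303/121 ≈ -34614.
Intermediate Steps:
D(h) = 2 - 12*h
P(l, R) = (14 + l + 2*R)/(58 + l) (P(l, R) = (((R + l) + 14) + R)/(58 + l) = ((14 + R + l) + R)/(58 + l) = (14 + l + 2*R)/(58 + l))
n = -233/121 (n = -(14 - 179 + 2*(2 - 12*3))/(58 - 179) = -(14 - 179 + 2*(2 - 36))/(-121) = -(-1)*(14 - 179 + 2*(-34))/121 = -(-1)*(14 - 179 - 68)/121 = -(-1)*(-233)/121 = -1*233/121 = -233/121 ≈ -1.9256)
q - n = -34616 - 1*(-233/121) = -34616 + 233/121 = -4188303/121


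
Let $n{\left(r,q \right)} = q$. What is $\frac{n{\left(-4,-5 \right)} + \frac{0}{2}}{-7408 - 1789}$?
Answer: $\frac{5}{9197} \approx 0.00054366$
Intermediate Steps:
$\frac{n{\left(-4,-5 \right)} + \frac{0}{2}}{-7408 - 1789} = \frac{-5 + \frac{0}{2}}{-7408 - 1789} = \frac{-5 + 0 \cdot \frac{1}{2}}{-9197} = - \frac{-5 + 0}{9197} = \left(- \frac{1}{9197}\right) \left(-5\right) = \frac{5}{9197}$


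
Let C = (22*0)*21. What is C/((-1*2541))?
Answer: 0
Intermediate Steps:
C = 0 (C = 0*21 = 0)
C/((-1*2541)) = 0/((-1*2541)) = 0/(-2541) = 0*(-1/2541) = 0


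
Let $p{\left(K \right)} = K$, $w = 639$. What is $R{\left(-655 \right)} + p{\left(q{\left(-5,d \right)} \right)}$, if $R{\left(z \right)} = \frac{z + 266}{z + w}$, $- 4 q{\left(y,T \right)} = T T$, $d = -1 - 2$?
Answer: $\frac{353}{16} \approx 22.063$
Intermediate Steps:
$d = -3$
$q{\left(y,T \right)} = - \frac{T^{2}}{4}$ ($q{\left(y,T \right)} = - \frac{T T}{4} = - \frac{T^{2}}{4}$)
$R{\left(z \right)} = \frac{266 + z}{639 + z}$ ($R{\left(z \right)} = \frac{z + 266}{z + 639} = \frac{266 + z}{639 + z}$)
$R{\left(-655 \right)} + p{\left(q{\left(-5,d \right)} \right)} = \frac{266 - 655}{639 - 655} - \frac{\left(-3\right)^{2}}{4} = \frac{1}{-16} \left(-389\right) - \frac{9}{4} = \left(- \frac{1}{16}\right) \left(-389\right) - \frac{9}{4} = \frac{389}{16} - \frac{9}{4} = \frac{353}{16}$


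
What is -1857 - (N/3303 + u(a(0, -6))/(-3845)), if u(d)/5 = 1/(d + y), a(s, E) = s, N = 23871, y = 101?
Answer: -159416708765/85513569 ≈ -1864.2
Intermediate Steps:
u(d) = 5/(101 + d) (u(d) = 5/(d + 101) = 5/(101 + d))
-1857 - (N/3303 + u(a(0, -6))/(-3845)) = -1857 - (23871/3303 + (5/(101 + 0))/(-3845)) = -1857 - (23871*(1/3303) + (5/101)*(-1/3845)) = -1857 - (7957/1101 + (5*(1/101))*(-1/3845)) = -1857 - (7957/1101 + (5/101)*(-1/3845)) = -1857 - (7957/1101 - 1/77669) = -1857 - 1*618011132/85513569 = -1857 - 618011132/85513569 = -159416708765/85513569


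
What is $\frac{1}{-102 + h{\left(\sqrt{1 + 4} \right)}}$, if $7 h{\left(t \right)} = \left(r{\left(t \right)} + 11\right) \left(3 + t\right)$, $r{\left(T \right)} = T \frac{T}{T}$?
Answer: $- \frac{1183}{113999} - \frac{49 \sqrt{5}}{227998} \approx -0.010858$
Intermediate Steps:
$r{\left(T \right)} = T$ ($r{\left(T \right)} = T 1 = T$)
$h{\left(t \right)} = \frac{\left(3 + t\right) \left(11 + t\right)}{7}$ ($h{\left(t \right)} = \frac{\left(t + 11\right) \left(3 + t\right)}{7} = \frac{\left(11 + t\right) \left(3 + t\right)}{7} = \frac{\left(3 + t\right) \left(11 + t\right)}{7}$)
$\frac{1}{-102 + h{\left(\sqrt{1 + 4} \right)}} = \frac{1}{-102 + \left(\frac{33}{7} + 2 \sqrt{1 + 4} + \frac{\left(\sqrt{1 + 4}\right)^{2}}{7}\right)} = \frac{1}{-102 + \left(\frac{33}{7} + 2 \sqrt{5} + \frac{\left(\sqrt{5}\right)^{2}}{7}\right)} = \frac{1}{-102 + \left(\frac{33}{7} + 2 \sqrt{5} + \frac{1}{7} \cdot 5\right)} = \frac{1}{-102 + \left(\frac{33}{7} + 2 \sqrt{5} + \frac{5}{7}\right)} = \frac{1}{-102 + \left(\frac{38}{7} + 2 \sqrt{5}\right)} = \frac{1}{- \frac{676}{7} + 2 \sqrt{5}}$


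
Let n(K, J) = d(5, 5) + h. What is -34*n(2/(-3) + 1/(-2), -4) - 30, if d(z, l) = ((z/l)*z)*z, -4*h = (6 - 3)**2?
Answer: -1607/2 ≈ -803.50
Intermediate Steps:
h = -9/4 (h = -(6 - 3)**2/4 = -1/4*3**2 = -1/4*9 = -9/4 ≈ -2.2500)
d(z, l) = z**3/l (d(z, l) = (z**2/l)*z = z**3/l)
n(K, J) = 91/4 (n(K, J) = 5**3/5 - 9/4 = (1/5)*125 - 9/4 = 25 - 9/4 = 91/4)
-34*n(2/(-3) + 1/(-2), -4) - 30 = -34*91/4 - 30 = -1547/2 - 30 = -1607/2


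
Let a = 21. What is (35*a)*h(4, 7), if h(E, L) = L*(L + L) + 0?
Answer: 72030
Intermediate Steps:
h(E, L) = 2*L² (h(E, L) = L*(2*L) + 0 = 2*L² + 0 = 2*L²)
(35*a)*h(4, 7) = (35*21)*(2*7²) = 735*(2*49) = 735*98 = 72030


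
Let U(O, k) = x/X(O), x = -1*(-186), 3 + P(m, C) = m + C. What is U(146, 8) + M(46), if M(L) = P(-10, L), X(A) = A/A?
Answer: 219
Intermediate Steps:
P(m, C) = -3 + C + m (P(m, C) = -3 + (m + C) = -3 + (C + m) = -3 + C + m)
X(A) = 1
M(L) = -13 + L (M(L) = -3 + L - 10 = -13 + L)
x = 186
U(O, k) = 186 (U(O, k) = 186/1 = 186*1 = 186)
U(146, 8) + M(46) = 186 + (-13 + 46) = 186 + 33 = 219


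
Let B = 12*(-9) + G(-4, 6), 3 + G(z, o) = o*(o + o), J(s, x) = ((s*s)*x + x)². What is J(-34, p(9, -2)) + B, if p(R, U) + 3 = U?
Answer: 33466186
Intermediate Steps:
p(R, U) = -3 + U
J(s, x) = (x + x*s²)² (J(s, x) = (s²*x + x)² = (x*s² + x)² = (x + x*s²)²)
G(z, o) = -3 + 2*o² (G(z, o) = -3 + o*(o + o) = -3 + o*(2*o) = -3 + 2*o²)
B = -39 (B = 12*(-9) + (-3 + 2*6²) = -108 + (-3 + 2*36) = -108 + (-3 + 72) = -108 + 69 = -39)
J(-34, p(9, -2)) + B = (-3 - 2)²*(1 + (-34)²)² - 39 = (-5)²*(1 + 1156)² - 39 = 25*1157² - 39 = 25*1338649 - 39 = 33466225 - 39 = 33466186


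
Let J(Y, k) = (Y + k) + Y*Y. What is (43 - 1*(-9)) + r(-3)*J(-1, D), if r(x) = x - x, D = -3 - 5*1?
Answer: 52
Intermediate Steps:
D = -8 (D = -3 - 5 = -8)
J(Y, k) = Y + k + Y**2 (J(Y, k) = (Y + k) + Y**2 = Y + k + Y**2)
r(x) = 0
(43 - 1*(-9)) + r(-3)*J(-1, D) = (43 - 1*(-9)) + 0*(-1 - 8 + (-1)**2) = (43 + 9) + 0*(-1 - 8 + 1) = 52 + 0*(-8) = 52 + 0 = 52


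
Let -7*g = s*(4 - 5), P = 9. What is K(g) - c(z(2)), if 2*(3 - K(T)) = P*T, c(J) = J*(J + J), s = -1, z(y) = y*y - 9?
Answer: -649/14 ≈ -46.357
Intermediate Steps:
z(y) = -9 + y**2 (z(y) = y**2 - 9 = -9 + y**2)
c(J) = 2*J**2 (c(J) = J*(2*J) = 2*J**2)
g = -1/7 (g = -(-1)*(4 - 5)/7 = -(-1)*(-1)/7 = -1/7*1 = -1/7 ≈ -0.14286)
K(T) = 3 - 9*T/2
K(g) - c(z(2)) = (3 - 9/2*(-1/7)) - 2*(-9 + 2**2)**2 = (3 + 9/14) - 2*(-9 + 4)**2 = 51/14 - 2*(-5)**2 = 51/14 - 2*25 = 51/14 - 1*50 = 51/14 - 50 = -649/14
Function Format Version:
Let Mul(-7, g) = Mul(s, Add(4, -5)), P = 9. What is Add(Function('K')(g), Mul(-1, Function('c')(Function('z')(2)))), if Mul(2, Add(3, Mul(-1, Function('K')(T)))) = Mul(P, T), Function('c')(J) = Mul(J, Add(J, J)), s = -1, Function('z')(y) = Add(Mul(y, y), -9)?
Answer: Rational(-649, 14) ≈ -46.357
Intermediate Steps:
Function('z')(y) = Add(-9, Pow(y, 2)) (Function('z')(y) = Add(Pow(y, 2), -9) = Add(-9, Pow(y, 2)))
Function('c')(J) = Mul(2, Pow(J, 2)) (Function('c')(J) = Mul(J, Mul(2, J)) = Mul(2, Pow(J, 2)))
g = Rational(-1, 7) (g = Mul(Rational(-1, 7), Mul(-1, Add(4, -5))) = Mul(Rational(-1, 7), Mul(-1, -1)) = Mul(Rational(-1, 7), 1) = Rational(-1, 7) ≈ -0.14286)
Function('K')(T) = Add(3, Mul(Rational(-9, 2), T)) (Function('K')(T) = Add(3, Mul(Rational(-1, 2), Mul(9, T))) = Add(3, Mul(Rational(-9, 2), T)))
Add(Function('K')(g), Mul(-1, Function('c')(Function('z')(2)))) = Add(Add(3, Mul(Rational(-9, 2), Rational(-1, 7))), Mul(-1, Mul(2, Pow(Add(-9, Pow(2, 2)), 2)))) = Add(Add(3, Rational(9, 14)), Mul(-1, Mul(2, Pow(Add(-9, 4), 2)))) = Add(Rational(51, 14), Mul(-1, Mul(2, Pow(-5, 2)))) = Add(Rational(51, 14), Mul(-1, Mul(2, 25))) = Add(Rational(51, 14), Mul(-1, 50)) = Add(Rational(51, 14), -50) = Rational(-649, 14)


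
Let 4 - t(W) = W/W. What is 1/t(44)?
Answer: 1/3 ≈ 0.33333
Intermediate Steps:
t(W) = 3 (t(W) = 4 - W/W = 4 - 1*1 = 4 - 1 = 3)
1/t(44) = 1/3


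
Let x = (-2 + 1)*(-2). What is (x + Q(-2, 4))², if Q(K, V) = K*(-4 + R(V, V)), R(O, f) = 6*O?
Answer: 1444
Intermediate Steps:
x = 2 (x = -1*(-2) = 2)
Q(K, V) = K*(-4 + 6*V)
(x + Q(-2, 4))² = (2 + 2*(-2)*(-2 + 3*4))² = (2 + 2*(-2)*(-2 + 12))² = (2 + 2*(-2)*10)² = (2 - 40)² = (-38)² = 1444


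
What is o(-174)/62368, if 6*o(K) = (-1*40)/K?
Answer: 5/8139024 ≈ 6.1432e-7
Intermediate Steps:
o(K) = -20/(3*K) (o(K) = ((-1*40)/K)/6 = (-40/K)/6 = -20/(3*K))
o(-174)/62368 = -20/3/(-174)/62368 = -20/3*(-1/174)*(1/62368) = (10/261)*(1/62368) = 5/8139024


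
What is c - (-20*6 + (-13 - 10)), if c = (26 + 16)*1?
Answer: 185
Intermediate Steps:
c = 42 (c = 42*1 = 42)
c - (-20*6 + (-13 - 10)) = 42 - (-20*6 + (-13 - 10)) = 42 - (-120 - 23) = 42 - 1*(-143) = 42 + 143 = 185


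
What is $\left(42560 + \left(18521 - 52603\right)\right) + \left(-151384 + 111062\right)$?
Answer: $-31844$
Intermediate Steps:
$\left(42560 + \left(18521 - 52603\right)\right) + \left(-151384 + 111062\right) = \left(42560 + \left(18521 - 52603\right)\right) - 40322 = \left(42560 - 34082\right) - 40322 = 8478 - 40322 = -31844$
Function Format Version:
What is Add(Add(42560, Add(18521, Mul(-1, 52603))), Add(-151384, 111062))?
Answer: -31844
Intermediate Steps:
Add(Add(42560, Add(18521, Mul(-1, 52603))), Add(-151384, 111062)) = Add(Add(42560, Add(18521, -52603)), -40322) = Add(Add(42560, -34082), -40322) = Add(8478, -40322) = -31844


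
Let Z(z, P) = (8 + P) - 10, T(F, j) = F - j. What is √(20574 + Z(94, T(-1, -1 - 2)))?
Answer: 9*√254 ≈ 143.44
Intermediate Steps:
Z(z, P) = -2 + P
√(20574 + Z(94, T(-1, -1 - 2))) = √(20574 + (-2 + (-1 - (-1 - 2)))) = √(20574 + (-2 + (-1 - 1*(-3)))) = √(20574 + (-2 + (-1 + 3))) = √(20574 + (-2 + 2)) = √(20574 + 0) = √20574 = 9*√254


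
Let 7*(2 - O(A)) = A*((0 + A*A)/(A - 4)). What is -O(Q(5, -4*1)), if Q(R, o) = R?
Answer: 111/7 ≈ 15.857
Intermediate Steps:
O(A) = 2 - A³/(7*(-4 + A)) (O(A) = 2 - A*(0 + A*A)/(A - 4)/7 = 2 - A*(0 + A²)/(-4 + A)/7 = 2 - A*A²/(-4 + A)/7 = 2 - A³/(7*(-4 + A)))
-O(Q(5, -4*1)) = -(-56 - 1*5³ + 14*5)/(7*(-4 + 5)) = -(-56 - 1*125 + 70)/(7*1) = -(-56 - 125 + 70)/7 = -(-111)/7 = -1*(-111/7) = 111/7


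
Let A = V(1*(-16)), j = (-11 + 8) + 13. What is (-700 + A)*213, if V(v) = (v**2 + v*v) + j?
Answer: -37914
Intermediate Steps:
j = 10 (j = -3 + 13 = 10)
V(v) = 10 + 2*v**2 (V(v) = (v**2 + v*v) + 10 = (v**2 + v**2) + 10 = 2*v**2 + 10 = 10 + 2*v**2)
A = 522 (A = 10 + 2*(1*(-16))**2 = 10 + 2*(-16)**2 = 10 + 2*256 = 10 + 512 = 522)
(-700 + A)*213 = (-700 + 522)*213 = -178*213 = -37914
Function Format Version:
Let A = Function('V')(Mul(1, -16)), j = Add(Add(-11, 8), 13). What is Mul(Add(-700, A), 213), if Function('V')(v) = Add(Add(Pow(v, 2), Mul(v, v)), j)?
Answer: -37914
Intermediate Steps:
j = 10 (j = Add(-3, 13) = 10)
Function('V')(v) = Add(10, Mul(2, Pow(v, 2))) (Function('V')(v) = Add(Add(Pow(v, 2), Mul(v, v)), 10) = Add(Add(Pow(v, 2), Pow(v, 2)), 10) = Add(Mul(2, Pow(v, 2)), 10) = Add(10, Mul(2, Pow(v, 2))))
A = 522 (A = Add(10, Mul(2, Pow(Mul(1, -16), 2))) = Add(10, Mul(2, Pow(-16, 2))) = Add(10, Mul(2, 256)) = Add(10, 512) = 522)
Mul(Add(-700, A), 213) = Mul(Add(-700, 522), 213) = Mul(-178, 213) = -37914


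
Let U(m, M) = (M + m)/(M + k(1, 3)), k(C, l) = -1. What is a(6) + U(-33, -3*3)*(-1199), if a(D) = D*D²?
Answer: -24099/5 ≈ -4819.8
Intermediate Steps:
a(D) = D³
U(m, M) = (M + m)/(-1 + M) (U(m, M) = (M + m)/(M - 1) = (M + m)/(-1 + M))
a(6) + U(-33, -3*3)*(-1199) = 6³ + ((-3*3 - 33)/(-1 - 3*3))*(-1199) = 216 + ((-9 - 33)/(-1 - 9))*(-1199) = 216 + (-42/(-10))*(-1199) = 216 - ⅒*(-42)*(-1199) = 216 + (21/5)*(-1199) = 216 - 25179/5 = -24099/5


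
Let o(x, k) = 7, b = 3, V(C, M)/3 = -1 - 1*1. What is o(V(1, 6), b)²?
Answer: 49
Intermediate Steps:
V(C, M) = -6 (V(C, M) = 3*(-1 - 1*1) = 3*(-1 - 1) = 3*(-2) = -6)
o(V(1, 6), b)² = 7² = 49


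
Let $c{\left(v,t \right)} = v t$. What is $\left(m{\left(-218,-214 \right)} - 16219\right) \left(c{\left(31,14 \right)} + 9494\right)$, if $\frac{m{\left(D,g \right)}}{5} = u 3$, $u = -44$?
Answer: $-167574712$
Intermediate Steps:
$m{\left(D,g \right)} = -660$ ($m{\left(D,g \right)} = 5 \left(\left(-44\right) 3\right) = 5 \left(-132\right) = -660$)
$c{\left(v,t \right)} = t v$
$\left(m{\left(-218,-214 \right)} - 16219\right) \left(c{\left(31,14 \right)} + 9494\right) = \left(-660 - 16219\right) \left(14 \cdot 31 + 9494\right) = - 16879 \left(434 + 9494\right) = \left(-16879\right) 9928 = -167574712$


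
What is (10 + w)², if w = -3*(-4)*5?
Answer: 4900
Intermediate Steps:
w = 60 (w = 12*5 = 60)
(10 + w)² = (10 + 60)² = 70² = 4900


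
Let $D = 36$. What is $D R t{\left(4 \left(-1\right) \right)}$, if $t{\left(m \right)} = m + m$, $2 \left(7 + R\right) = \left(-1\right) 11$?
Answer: $3600$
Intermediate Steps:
$R = - \frac{25}{2}$ ($R = -7 + \frac{\left(-1\right) 11}{2} = -7 + \frac{1}{2} \left(-11\right) = -7 - \frac{11}{2} = - \frac{25}{2} \approx -12.5$)
$t{\left(m \right)} = 2 m$
$D R t{\left(4 \left(-1\right) \right)} = 36 \left(- \frac{25}{2}\right) 2 \cdot 4 \left(-1\right) = - 450 \cdot 2 \left(-4\right) = \left(-450\right) \left(-8\right) = 3600$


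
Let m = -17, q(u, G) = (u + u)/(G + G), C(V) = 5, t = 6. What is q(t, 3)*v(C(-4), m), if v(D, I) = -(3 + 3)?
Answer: -12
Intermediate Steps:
q(u, G) = u/G (q(u, G) = (2*u)/((2*G)) = (2*u)*(1/(2*G)) = u/G)
v(D, I) = -6 (v(D, I) = -1*6 = -6)
q(t, 3)*v(C(-4), m) = (6/3)*(-6) = (6*(⅓))*(-6) = 2*(-6) = -12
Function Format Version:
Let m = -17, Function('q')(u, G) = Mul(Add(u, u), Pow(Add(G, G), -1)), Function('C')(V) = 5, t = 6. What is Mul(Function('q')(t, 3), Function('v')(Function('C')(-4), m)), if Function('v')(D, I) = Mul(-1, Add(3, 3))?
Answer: -12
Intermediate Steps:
Function('q')(u, G) = Mul(u, Pow(G, -1)) (Function('q')(u, G) = Mul(Mul(2, u), Pow(Mul(2, G), -1)) = Mul(Mul(2, u), Mul(Rational(1, 2), Pow(G, -1))) = Mul(u, Pow(G, -1)))
Function('v')(D, I) = -6 (Function('v')(D, I) = Mul(-1, 6) = -6)
Mul(Function('q')(t, 3), Function('v')(Function('C')(-4), m)) = Mul(Mul(6, Pow(3, -1)), -6) = Mul(Mul(6, Rational(1, 3)), -6) = Mul(2, -6) = -12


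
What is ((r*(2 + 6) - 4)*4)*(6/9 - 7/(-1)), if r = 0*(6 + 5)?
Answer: -368/3 ≈ -122.67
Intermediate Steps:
r = 0 (r = 0*11 = 0)
((r*(2 + 6) - 4)*4)*(6/9 - 7/(-1)) = ((0*(2 + 6) - 4)*4)*(6/9 - 7/(-1)) = ((0*8 - 4)*4)*(6*(⅑) - 7*(-1)) = ((0 - 4)*4)*(⅔ + 7) = -4*4*(23/3) = -16*23/3 = -368/3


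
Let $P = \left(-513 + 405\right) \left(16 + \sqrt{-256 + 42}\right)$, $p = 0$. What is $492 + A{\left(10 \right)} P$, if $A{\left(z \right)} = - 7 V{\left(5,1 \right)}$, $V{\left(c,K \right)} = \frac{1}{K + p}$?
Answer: $12588 + 756 i \sqrt{214} \approx 12588.0 + 11059.0 i$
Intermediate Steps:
$V{\left(c,K \right)} = \frac{1}{K}$ ($V{\left(c,K \right)} = \frac{1}{K + 0} = \frac{1}{K}$)
$P = -1728 - 108 i \sqrt{214}$ ($P = - 108 \left(16 + \sqrt{-214}\right) = - 108 \left(16 + i \sqrt{214}\right) = -1728 - 108 i \sqrt{214} \approx -1728.0 - 1579.9 i$)
$A{\left(z \right)} = -7$ ($A{\left(z \right)} = - \frac{7}{1} = \left(-7\right) 1 = -7$)
$492 + A{\left(10 \right)} P = 492 - 7 \left(-1728 - 108 i \sqrt{214}\right) = 492 + \left(12096 + 756 i \sqrt{214}\right) = 12588 + 756 i \sqrt{214}$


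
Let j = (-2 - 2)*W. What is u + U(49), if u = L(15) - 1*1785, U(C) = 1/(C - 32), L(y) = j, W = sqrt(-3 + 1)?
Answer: -30344/17 - 4*I*sqrt(2) ≈ -1784.9 - 5.6569*I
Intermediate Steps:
W = I*sqrt(2) (W = sqrt(-2) = I*sqrt(2) ≈ 1.4142*I)
j = -4*I*sqrt(2) (j = (-2 - 2)*(I*sqrt(2)) = -4*I*sqrt(2) ≈ -5.6569*I)
L(y) = -4*I*sqrt(2)
U(C) = 1/(-32 + C)
u = -1785 - 4*I*sqrt(2) (u = -4*I*sqrt(2) - 1*1785 = -4*I*sqrt(2) - 1785 = -1785 - 4*I*sqrt(2) ≈ -1785.0 - 5.6569*I)
u + U(49) = (-1785 - 4*I*sqrt(2)) + 1/(-32 + 49) = (-1785 - 4*I*sqrt(2)) + 1/17 = -30344/17 - 4*I*sqrt(2)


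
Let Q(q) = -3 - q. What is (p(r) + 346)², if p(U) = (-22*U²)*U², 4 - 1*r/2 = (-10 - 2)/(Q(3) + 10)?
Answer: 713697177636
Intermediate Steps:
r = 14 (r = 8 - 2*(-10 - 2)/((-3 - 1*3) + 10) = 8 - (-24)/((-3 - 3) + 10) = 8 - (-24)/(-6 + 10) = 8 - (-24)/4 = 8 - 2*(-3) = 8 + 6 = 14)
p(U) = -22*U⁴
(p(r) + 346)² = (-22*14⁴ + 346)² = (-22*38416 + 346)² = (-845152 + 346)² = (-844806)² = 713697177636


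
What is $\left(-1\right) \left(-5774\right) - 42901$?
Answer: $-37127$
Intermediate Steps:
$\left(-1\right) \left(-5774\right) - 42901 = 5774 - 42901 = -37127$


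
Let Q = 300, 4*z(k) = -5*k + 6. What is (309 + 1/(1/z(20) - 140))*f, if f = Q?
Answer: 101689550/1097 ≈ 92698.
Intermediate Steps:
z(k) = 3/2 - 5*k/4 (z(k) = (-5*k + 6)/4 = (6 - 5*k)/4 = 3/2 - 5*k/4)
f = 300
(309 + 1/(1/z(20) - 140))*f = (309 + 1/(1/(3/2 - 5/4*20) - 140))*300 = (309 + 1/(1/(3/2 - 25) - 140))*300 = (309 + 1/(1/(-47/2) - 140))*300 = (309 + 1/(-2/47 - 140))*300 = (309 + 1/(-6582/47))*300 = (309 - 47/6582)*300 = (2033791/6582)*300 = 101689550/1097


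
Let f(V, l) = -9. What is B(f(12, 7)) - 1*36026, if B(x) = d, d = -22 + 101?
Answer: -35947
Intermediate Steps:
d = 79
B(x) = 79
B(f(12, 7)) - 1*36026 = 79 - 1*36026 = 79 - 36026 = -35947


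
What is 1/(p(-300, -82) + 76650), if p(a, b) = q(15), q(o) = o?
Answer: 1/76665 ≈ 1.3044e-5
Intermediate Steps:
p(a, b) = 15
1/(p(-300, -82) + 76650) = 1/(15 + 76650) = 1/76665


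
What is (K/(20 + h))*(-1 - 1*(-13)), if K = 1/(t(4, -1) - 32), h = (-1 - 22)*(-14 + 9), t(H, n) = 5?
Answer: -4/1215 ≈ -0.0032922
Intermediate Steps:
h = 115 (h = -23*(-5) = 115)
K = -1/27 (K = 1/(5 - 32) = 1/(-27) = -1/27 ≈ -0.037037)
(K/(20 + h))*(-1 - 1*(-13)) = (-1/(27*(20 + 115)))*(-1 - 1*(-13)) = (-1/27/135)*(-1 + 13) = -1/27*1/135*12 = -1/3645*12 = -4/1215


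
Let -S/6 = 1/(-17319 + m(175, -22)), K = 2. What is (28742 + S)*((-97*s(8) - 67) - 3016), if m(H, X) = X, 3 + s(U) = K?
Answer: -1488267273608/17341 ≈ -8.5824e+7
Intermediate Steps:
s(U) = -1 (s(U) = -3 + 2 = -1)
S = 6/17341 (S = -6/(-17319 - 22) = -6/(-17341) = -6*(-1/17341) = 6/17341 ≈ 0.00034600)
(28742 + S)*((-97*s(8) - 67) - 3016) = (28742 + 6/17341)*((-97*(-1) - 67) - 3016) = 498415028*((97 - 67) - 3016)/17341 = 498415028*(30 - 3016)/17341 = (498415028/17341)*(-2986) = -1488267273608/17341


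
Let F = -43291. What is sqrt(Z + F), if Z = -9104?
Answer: I*sqrt(52395) ≈ 228.9*I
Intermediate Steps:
sqrt(Z + F) = sqrt(-9104 - 43291) = sqrt(-52395) = I*sqrt(52395)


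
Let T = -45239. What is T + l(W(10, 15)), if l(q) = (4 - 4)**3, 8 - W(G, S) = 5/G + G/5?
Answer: -45239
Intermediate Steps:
W(G, S) = 8 - 5/G - G/5 (W(G, S) = 8 - (5/G + G/5) = 8 + (-5/G - G/5) = 8 - 5/G - G/5)
l(q) = 0 (l(q) = 0**3 = 0)
T + l(W(10, 15)) = -45239 + 0 = -45239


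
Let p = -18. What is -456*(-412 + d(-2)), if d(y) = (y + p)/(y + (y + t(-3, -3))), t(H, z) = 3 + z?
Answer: 185592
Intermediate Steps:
d(y) = (-18 + y)/(2*y) (d(y) = (y - 18)/(y + (y + (3 - 3))) = (-18 + y)/(y + (y + 0)) = (-18 + y)/(y + y) = (-18 + y)/((2*y)) = (-18 + y)*(1/(2*y)) = (-18 + y)/(2*y))
-456*(-412 + d(-2)) = -456*(-412 + (½)*(-18 - 2)/(-2)) = -456*(-412 + (½)*(-½)*(-20)) = -456*(-412 + 5) = -456*(-407) = 185592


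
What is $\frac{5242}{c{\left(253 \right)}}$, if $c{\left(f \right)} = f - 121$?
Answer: $\frac{2621}{66} \approx 39.712$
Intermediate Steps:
$c{\left(f \right)} = -121 + f$
$\frac{5242}{c{\left(253 \right)}} = \frac{5242}{-121 + 253} = \frac{5242}{132} = 5242 \cdot \frac{1}{132} = \frac{2621}{66}$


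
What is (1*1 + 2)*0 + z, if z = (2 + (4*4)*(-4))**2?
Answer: 3844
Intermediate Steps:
z = 3844 (z = (2 + 16*(-4))**2 = (2 - 64)**2 = (-62)**2 = 3844)
(1*1 + 2)*0 + z = (1*1 + 2)*0 + 3844 = (1 + 2)*0 + 3844 = 3*0 + 3844 = 0 + 3844 = 3844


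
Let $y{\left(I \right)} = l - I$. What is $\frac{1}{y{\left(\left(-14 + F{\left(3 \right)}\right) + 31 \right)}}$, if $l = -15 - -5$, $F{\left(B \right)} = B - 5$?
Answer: $- \frac{1}{25} \approx -0.04$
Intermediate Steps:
$F{\left(B \right)} = -5 + B$
$l = -10$ ($l = -15 + 5 = -10$)
$y{\left(I \right)} = -10 - I$
$\frac{1}{y{\left(\left(-14 + F{\left(3 \right)}\right) + 31 \right)}} = \frac{1}{-10 - \left(\left(-14 + \left(-5 + 3\right)\right) + 31\right)} = \frac{1}{-10 - \left(\left(-14 - 2\right) + 31\right)} = \frac{1}{-10 - \left(-16 + 31\right)} = \frac{1}{-10 - 15} = \frac{1}{-25} = - \frac{1}{25}$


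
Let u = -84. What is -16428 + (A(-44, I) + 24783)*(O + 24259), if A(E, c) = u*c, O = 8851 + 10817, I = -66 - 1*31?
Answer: 1446543609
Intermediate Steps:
I = -97 (I = -66 - 31 = -97)
O = 19668
A(E, c) = -84*c
-16428 + (A(-44, I) + 24783)*(O + 24259) = -16428 + (-84*(-97) + 24783)*(19668 + 24259) = -16428 + (8148 + 24783)*43927 = -16428 + 32931*43927 = -16428 + 1446560037 = 1446543609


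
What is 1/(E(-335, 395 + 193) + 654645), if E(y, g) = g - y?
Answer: 1/655568 ≈ 1.5254e-6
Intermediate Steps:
1/(E(-335, 395 + 193) + 654645) = 1/(((395 + 193) - 1*(-335)) + 654645) = 1/((588 + 335) + 654645) = 1/(923 + 654645) = 1/655568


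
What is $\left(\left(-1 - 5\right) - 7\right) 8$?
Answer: $-104$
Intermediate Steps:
$\left(\left(-1 - 5\right) - 7\right) 8 = \left(-6 - 7\right) 8 = \left(-13\right) 8 = -104$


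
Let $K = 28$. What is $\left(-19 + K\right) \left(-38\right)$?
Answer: $-342$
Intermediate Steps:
$\left(-19 + K\right) \left(-38\right) = \left(-19 + 28\right) \left(-38\right) = 9 \left(-38\right) = -342$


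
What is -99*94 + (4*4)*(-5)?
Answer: -9386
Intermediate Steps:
-99*94 + (4*4)*(-5) = -9306 + 16*(-5) = -9306 - 80 = -9386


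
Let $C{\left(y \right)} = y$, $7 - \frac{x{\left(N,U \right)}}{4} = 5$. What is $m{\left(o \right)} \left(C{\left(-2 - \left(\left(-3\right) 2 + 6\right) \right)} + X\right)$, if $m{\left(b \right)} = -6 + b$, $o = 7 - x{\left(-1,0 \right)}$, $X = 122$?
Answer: $-840$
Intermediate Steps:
$x{\left(N,U \right)} = 8$ ($x{\left(N,U \right)} = 28 - 20 = 8$)
$o = -1$ ($o = 7 - 8 = -1$)
$m{\left(o \right)} \left(C{\left(-2 - \left(\left(-3\right) 2 + 6\right) \right)} + X\right) = \left(-6 - 1\right) \left(\left(-2 - \left(\left(-3\right) 2 + 6\right)\right) + 122\right) = - 7 \left(\left(-2 - \left(-6 + 6\right)\right) + 122\right) = - 7 \left(\left(-2 - 0\right) + 122\right) = - 7 \left(\left(-2 + 0\right) + 122\right) = - 7 \left(-2 + 122\right) = \left(-7\right) 120 = -840$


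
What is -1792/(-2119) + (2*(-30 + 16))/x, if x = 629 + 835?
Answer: 641039/775554 ≈ 0.82656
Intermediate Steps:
x = 1464
-1792/(-2119) + (2*(-30 + 16))/x = -1792/(-2119) + (2*(-30 + 16))/1464 = -1792*(-1/2119) + (2*(-14))*(1/1464) = 1792/2119 - 28*1/1464 = 1792/2119 - 7/366 = 641039/775554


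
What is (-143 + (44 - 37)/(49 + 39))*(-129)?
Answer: 1622433/88 ≈ 18437.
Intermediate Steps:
(-143 + (44 - 37)/(49 + 39))*(-129) = (-143 + 7/88)*(-129) = -12577/88*(-129) = 1622433/88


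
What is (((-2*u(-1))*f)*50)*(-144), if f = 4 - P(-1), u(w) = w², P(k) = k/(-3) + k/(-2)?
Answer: 45600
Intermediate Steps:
P(k) = -5*k/6 (P(k) = k*(-⅓) + k*(-½) = -k/3 - k/2 = -5*k/6)
f = 19/6 (f = 4 - (-5)*(-1)/6 = 4 - 1*⅚ = 4 - ⅚ = 19/6 ≈ 3.1667)
(((-2*u(-1))*f)*50)*(-144) = ((-2*(-1)²*(19/6))*50)*(-144) = ((-2*1*(19/6))*50)*(-144) = (-2*19/6*50)*(-144) = -19/3*50*(-144) = -950/3*(-144) = 45600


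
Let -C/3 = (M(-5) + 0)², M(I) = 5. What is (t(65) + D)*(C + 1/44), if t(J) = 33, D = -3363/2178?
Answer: -75339263/31944 ≈ -2358.5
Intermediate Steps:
D = -1121/726 (D = -3363*1/2178 = -1121/726 ≈ -1.5441)
C = -75 (C = -3*(5 + 0)² = -3*5² = -3*25 = -75)
(t(65) + D)*(C + 1/44) = (33 - 1121/726)*(-75 + 1/44) = 22837*(-75 + 1/44)/726 = (22837/726)*(-3299/44) = -75339263/31944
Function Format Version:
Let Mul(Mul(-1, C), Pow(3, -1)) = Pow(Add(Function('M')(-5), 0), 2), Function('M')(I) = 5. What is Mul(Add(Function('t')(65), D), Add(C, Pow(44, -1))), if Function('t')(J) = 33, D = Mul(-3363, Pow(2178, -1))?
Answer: Rational(-75339263, 31944) ≈ -2358.5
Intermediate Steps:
D = Rational(-1121, 726) (D = Mul(-3363, Rational(1, 2178)) = Rational(-1121, 726) ≈ -1.5441)
C = -75 (C = Mul(-3, Pow(Add(5, 0), 2)) = Mul(-3, Pow(5, 2)) = Mul(-3, 25) = -75)
Mul(Add(Function('t')(65), D), Add(C, Pow(44, -1))) = Mul(Add(33, Rational(-1121, 726)), Add(-75, Pow(44, -1))) = Mul(Rational(22837, 726), Add(-75, Rational(1, 44))) = Mul(Rational(22837, 726), Rational(-3299, 44)) = Rational(-75339263, 31944)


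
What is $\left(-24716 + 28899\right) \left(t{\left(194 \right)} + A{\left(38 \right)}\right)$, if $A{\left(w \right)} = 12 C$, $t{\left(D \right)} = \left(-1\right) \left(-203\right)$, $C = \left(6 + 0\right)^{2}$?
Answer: $2656205$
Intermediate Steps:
$C = 36$ ($C = 6^{2} = 36$)
$t{\left(D \right)} = 203$
$A{\left(w \right)} = 432$ ($A{\left(w \right)} = 12 \cdot 36 = 432$)
$\left(-24716 + 28899\right) \left(t{\left(194 \right)} + A{\left(38 \right)}\right) = \left(-24716 + 28899\right) \left(203 + 432\right) = 4183 \cdot 635 = 2656205$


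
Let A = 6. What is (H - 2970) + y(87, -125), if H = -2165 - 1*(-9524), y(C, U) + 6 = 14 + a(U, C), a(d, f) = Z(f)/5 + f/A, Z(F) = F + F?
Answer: 44463/10 ≈ 4446.3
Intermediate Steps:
Z(F) = 2*F
a(d, f) = 17*f/30 (a(d, f) = (2*f)/5 + f/6 = (2*f)*(⅕) + f*(⅙) = 2*f/5 + f/6 = 17*f/30)
y(C, U) = 8 + 17*C/30 (y(C, U) = -6 + (14 + 17*C/30) = 8 + 17*C/30)
H = 7359 (H = -2165 + 9524 = 7359)
(H - 2970) + y(87, -125) = (7359 - 2970) + (8 + (17/30)*87) = 4389 + (8 + 493/10) = 4389 + 573/10 = 44463/10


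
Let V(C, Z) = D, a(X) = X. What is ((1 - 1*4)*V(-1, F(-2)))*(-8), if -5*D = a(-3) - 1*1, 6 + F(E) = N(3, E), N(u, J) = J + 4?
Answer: 96/5 ≈ 19.200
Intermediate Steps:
N(u, J) = 4 + J
F(E) = -2 + E (F(E) = -6 + (4 + E) = -2 + E)
D = ⅘ (D = -(-3 - 1*1)/5 = -(-3 - 1)/5 = -⅕*(-4) = ⅘ ≈ 0.80000)
V(C, Z) = ⅘
((1 - 1*4)*V(-1, F(-2)))*(-8) = ((1 - 1*4)*(⅘))*(-8) = ((1 - 4)*(⅘))*(-8) = -3*⅘*(-8) = -12/5*(-8) = 96/5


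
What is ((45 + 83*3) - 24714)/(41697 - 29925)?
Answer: -2035/981 ≈ -2.0744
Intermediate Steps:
((45 + 83*3) - 24714)/(41697 - 29925) = ((45 + 249) - 24714)/11772 = (294 - 24714)*(1/11772) = -24420*1/11772 = -2035/981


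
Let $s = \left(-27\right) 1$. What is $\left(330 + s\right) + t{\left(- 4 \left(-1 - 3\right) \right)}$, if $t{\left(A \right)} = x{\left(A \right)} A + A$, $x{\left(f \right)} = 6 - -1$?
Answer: $431$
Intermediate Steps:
$x{\left(f \right)} = 7$ ($x{\left(f \right)} = 6 + 1 = 7$)
$s = -27$
$t{\left(A \right)} = 8 A$ ($t{\left(A \right)} = 7 A + A = 8 A$)
$\left(330 + s\right) + t{\left(- 4 \left(-1 - 3\right) \right)} = \left(330 - 27\right) + 8 \left(- 4 \left(-1 - 3\right)\right) = 303 + 8 \left(\left(-4\right) \left(-4\right)\right) = 303 + 8 \cdot 16 = 303 + 128 = 431$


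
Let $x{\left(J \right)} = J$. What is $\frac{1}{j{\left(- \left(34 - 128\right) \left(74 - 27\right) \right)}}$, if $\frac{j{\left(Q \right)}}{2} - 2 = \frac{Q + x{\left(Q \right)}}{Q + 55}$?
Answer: $\frac{4473}{35564} \approx 0.12577$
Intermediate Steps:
$j{\left(Q \right)} = 4 + \frac{4 Q}{55 + Q}$ ($j{\left(Q \right)} = 4 + 2 \frac{Q + Q}{Q + 55} = 4 + 2 \frac{2 Q}{55 + Q} = 4 + \frac{4 Q}{55 + Q}$)
$\frac{1}{j{\left(- \left(34 - 128\right) \left(74 - 27\right) \right)}} = \frac{1}{4 \frac{1}{55 - \left(34 - 128\right) \left(74 - 27\right)} \left(55 + 2 \left(- \left(34 - 128\right) \left(74 - 27\right)\right)\right)} = \frac{1}{4 \frac{1}{55 - \left(-94\right) 47} \left(55 + 2 \left(- \left(-94\right) 47\right)\right)} = \frac{1}{4 \frac{1}{55 - -4418} \left(55 + 2 \left(\left(-1\right) \left(-4418\right)\right)\right)} = \frac{1}{4 \frac{1}{55 + 4418} \left(55 + 2 \cdot 4418\right)} = \frac{1}{4 \cdot \frac{1}{4473} \left(55 + 8836\right)} = \frac{1}{4 \cdot \frac{1}{4473} \cdot 8891} = \frac{1}{\frac{35564}{4473}} = \frac{4473}{35564}$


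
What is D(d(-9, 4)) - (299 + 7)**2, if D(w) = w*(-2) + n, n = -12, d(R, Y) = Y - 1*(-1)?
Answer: -93658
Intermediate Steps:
d(R, Y) = 1 + Y (d(R, Y) = Y + 1 = 1 + Y)
D(w) = -12 - 2*w (D(w) = w*(-2) - 12 = -2*w - 12 = -12 - 2*w)
D(d(-9, 4)) - (299 + 7)**2 = (-12 - 2*(1 + 4)) - (299 + 7)**2 = (-12 - 2*5) - 1*306**2 = (-12 - 10) - 1*93636 = -22 - 93636 = -93658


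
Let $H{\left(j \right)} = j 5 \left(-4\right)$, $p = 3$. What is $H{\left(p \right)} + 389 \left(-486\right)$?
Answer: $-189114$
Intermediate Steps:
$H{\left(j \right)} = - 20 j$ ($H{\left(j \right)} = 5 j \left(-4\right) = - 20 j$)
$H{\left(p \right)} + 389 \left(-486\right) = \left(-20\right) 3 + 389 \left(-486\right) = -60 - 189054 = -189114$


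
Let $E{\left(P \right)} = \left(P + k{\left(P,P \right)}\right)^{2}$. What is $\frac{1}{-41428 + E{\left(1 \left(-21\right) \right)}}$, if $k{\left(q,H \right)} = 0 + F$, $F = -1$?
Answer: $- \frac{1}{40944} \approx -2.4424 \cdot 10^{-5}$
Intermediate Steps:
$k{\left(q,H \right)} = -1$ ($k{\left(q,H \right)} = 0 - 1 = -1$)
$E{\left(P \right)} = \left(-1 + P\right)^{2}$ ($E{\left(P \right)} = \left(P - 1\right)^{2} = \left(-1 + P\right)^{2}$)
$\frac{1}{-41428 + E{\left(1 \left(-21\right) \right)}} = \frac{1}{-41428 + \left(-1 + 1 \left(-21\right)\right)^{2}} = \frac{1}{-41428 + \left(-1 - 21\right)^{2}} = \frac{1}{-41428 + \left(-22\right)^{2}} = \frac{1}{-41428 + 484} = \frac{1}{-40944} = - \frac{1}{40944}$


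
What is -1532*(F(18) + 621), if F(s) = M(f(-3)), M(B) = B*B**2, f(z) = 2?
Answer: -963628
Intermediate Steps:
M(B) = B**3
F(s) = 8 (F(s) = 2**3 = 8)
-1532*(F(18) + 621) = -1532*(8 + 621) = -1532*629 = -963628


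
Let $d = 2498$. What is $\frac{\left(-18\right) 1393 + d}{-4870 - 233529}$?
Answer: $\frac{22576}{238399} \approx 0.094698$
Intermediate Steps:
$\frac{\left(-18\right) 1393 + d}{-4870 - 233529} = \frac{\left(-18\right) 1393 + 2498}{-4870 - 233529} = \frac{-25074 + 2498}{-238399} = \left(-22576\right) \left(- \frac{1}{238399}\right) = \frac{22576}{238399}$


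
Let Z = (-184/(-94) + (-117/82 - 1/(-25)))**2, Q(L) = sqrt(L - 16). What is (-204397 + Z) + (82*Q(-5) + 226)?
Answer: -1895382215457059/9283322500 + 82*I*sqrt(21) ≈ -2.0417e+5 + 375.77*I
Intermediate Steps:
Q(L) = sqrt(-16 + L)
Z = 3022690441/9283322500 (Z = (-184*(-1/94) + (-117*1/82 - 1*(-1/25)))**2 = (92/47 + (-117/82 + 1/25))**2 = (92/47 - 2843/2050)**2 = (54979/96350)**2 = 3022690441/9283322500 ≈ 0.32560)
(-204397 + Z) + (82*Q(-5) + 226) = (-204397 + 3022690441/9283322500) + (82*sqrt(-16 - 5) + 226) = -1897480246342059/9283322500 + (82*sqrt(-21) + 226) = -1897480246342059/9283322500 + (82*(I*sqrt(21)) + 226) = -1897480246342059/9283322500 + (82*I*sqrt(21) + 226) = -1897480246342059/9283322500 + (226 + 82*I*sqrt(21)) = -1895382215457059/9283322500 + 82*I*sqrt(21)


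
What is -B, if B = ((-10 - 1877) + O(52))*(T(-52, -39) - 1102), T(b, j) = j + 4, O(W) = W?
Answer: -2086395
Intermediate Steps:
T(b, j) = 4 + j
B = 2086395 (B = ((-10 - 1877) + 52)*((4 - 39) - 1102) = (-1887 + 52)*(-35 - 1102) = -1835*(-1137) = 2086395)
-B = -1*2086395 = -2086395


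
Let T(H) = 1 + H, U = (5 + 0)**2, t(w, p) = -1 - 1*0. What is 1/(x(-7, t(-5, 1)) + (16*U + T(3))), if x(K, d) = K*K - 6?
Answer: 1/447 ≈ 0.0022371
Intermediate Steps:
t(w, p) = -1 (t(w, p) = -1 + 0 = -1)
U = 25 (U = 5**2 = 25)
x(K, d) = -6 + K**2 (x(K, d) = K**2 - 6 = -6 + K**2)
1/(x(-7, t(-5, 1)) + (16*U + T(3))) = 1/((-6 + (-7)**2) + (16*25 + (1 + 3))) = 1/((-6 + 49) + (400 + 4)) = 1/(43 + 404) = 1/447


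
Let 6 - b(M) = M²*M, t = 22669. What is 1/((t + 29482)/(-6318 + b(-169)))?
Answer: 438227/4741 ≈ 92.433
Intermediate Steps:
b(M) = 6 - M³ (b(M) = 6 - M²*M = 6 - M³)
1/((t + 29482)/(-6318 + b(-169))) = 1/((22669 + 29482)/(-6318 + (6 - 1*(-169)³))) = 1/(52151/(-6318 + (6 - 1*(-4826809)))) = 1/(52151/(-6318 + (6 + 4826809))) = 1/(52151/(-6318 + 4826815)) = 1/(52151/4820497) = 1/(52151*(1/4820497)) = 1/(4741/438227) = 438227/4741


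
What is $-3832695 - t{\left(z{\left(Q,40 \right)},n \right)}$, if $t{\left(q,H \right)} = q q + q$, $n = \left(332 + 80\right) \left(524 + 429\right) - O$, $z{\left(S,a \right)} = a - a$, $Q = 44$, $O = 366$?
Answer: $-3832695$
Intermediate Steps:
$z{\left(S,a \right)} = 0$
$n = 392270$ ($n = \left(332 + 80\right) \left(524 + 429\right) - 366 = 412 \cdot 953 - 366 = 392636 - 366 = 392270$)
$t{\left(q,H \right)} = q + q^{2}$ ($t{\left(q,H \right)} = q^{2} + q = q + q^{2}$)
$-3832695 - t{\left(z{\left(Q,40 \right)},n \right)} = -3832695 - 0 \left(1 + 0\right) = -3832695 - 0 \cdot 1 = -3832695 - 0 = -3832695 + 0 = -3832695$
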